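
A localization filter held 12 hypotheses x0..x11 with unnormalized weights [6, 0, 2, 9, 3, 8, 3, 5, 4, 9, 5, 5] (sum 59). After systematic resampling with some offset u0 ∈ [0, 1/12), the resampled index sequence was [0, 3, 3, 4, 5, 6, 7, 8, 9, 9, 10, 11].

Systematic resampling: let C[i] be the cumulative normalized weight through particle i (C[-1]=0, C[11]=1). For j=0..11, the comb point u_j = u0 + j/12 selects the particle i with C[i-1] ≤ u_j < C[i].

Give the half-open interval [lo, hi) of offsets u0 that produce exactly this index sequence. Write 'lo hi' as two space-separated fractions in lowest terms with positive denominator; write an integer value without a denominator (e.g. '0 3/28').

C = [6/59, 6/59, 8/59, 17/59, 20/59, 28/59, 31/59, 36/59, 40/59, 49/59, 54/59, 1]
j=0 picked index 0: u0 ∈ [0, 6/59)
j=1 picked index 3: u0 ∈ [37/708, 145/708)
j=2 picked index 3: u0 ∈ [-11/354, 43/354)
j=3 picked index 4: u0 ∈ [9/236, 21/236)
j=4 picked index 5: u0 ∈ [1/177, 25/177)
j=5 picked index 6: u0 ∈ [41/708, 77/708)
j=6 picked index 7: u0 ∈ [3/118, 13/118)
j=7 picked index 8: u0 ∈ [19/708, 67/708)
j=8 picked index 9: u0 ∈ [2/177, 29/177)
j=9 picked index 9: u0 ∈ [-17/236, 19/236)
j=10 picked index 10: u0 ∈ [-1/354, 29/354)
j=11 picked index 11: u0 ∈ [-1/708, 1/12)
intersection: [41/708, 19/236)

41/708 19/236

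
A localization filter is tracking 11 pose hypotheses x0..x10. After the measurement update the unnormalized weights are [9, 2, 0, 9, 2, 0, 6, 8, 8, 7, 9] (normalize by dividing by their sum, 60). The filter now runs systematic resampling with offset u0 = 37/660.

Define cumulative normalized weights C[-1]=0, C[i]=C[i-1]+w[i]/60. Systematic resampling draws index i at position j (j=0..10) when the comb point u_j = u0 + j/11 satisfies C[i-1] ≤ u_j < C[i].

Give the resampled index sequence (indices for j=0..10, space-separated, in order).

0 0 3 3 6 7 8 8 9 10 10

C = [3/20, 11/60, 11/60, 1/3, 11/30, 11/30, 7/15, 3/5, 11/15, 17/20, 1]
j=0: u_0=37/660 ∈ [0, 3/20) → index 0
j=1: u_1=97/660 ∈ [0, 3/20) → index 0
j=2: u_2=157/660 ∈ [11/60, 1/3) → index 3
j=3: u_3=217/660 ∈ [11/60, 1/3) → index 3
j=4: u_4=277/660 ∈ [11/30, 7/15) → index 6
j=5: u_5=337/660 ∈ [7/15, 3/5) → index 7
j=6: u_6=397/660 ∈ [3/5, 11/15) → index 8
j=7: u_7=457/660 ∈ [3/5, 11/15) → index 8
j=8: u_8=47/60 ∈ [11/15, 17/20) → index 9
j=9: u_9=577/660 ∈ [17/20, 1) → index 10
j=10: u_10=637/660 ∈ [17/20, 1) → index 10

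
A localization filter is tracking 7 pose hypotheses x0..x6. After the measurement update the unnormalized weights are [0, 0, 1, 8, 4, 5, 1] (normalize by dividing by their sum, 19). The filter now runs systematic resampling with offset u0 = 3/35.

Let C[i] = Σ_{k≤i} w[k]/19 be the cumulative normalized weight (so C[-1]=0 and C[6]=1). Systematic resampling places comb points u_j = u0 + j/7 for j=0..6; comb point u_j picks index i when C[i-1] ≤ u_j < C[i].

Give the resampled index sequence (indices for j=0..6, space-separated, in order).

C = [0, 0, 1/19, 9/19, 13/19, 18/19, 1]
j=0: u_0=3/35 ∈ [1/19, 9/19) → index 3
j=1: u_1=8/35 ∈ [1/19, 9/19) → index 3
j=2: u_2=13/35 ∈ [1/19, 9/19) → index 3
j=3: u_3=18/35 ∈ [9/19, 13/19) → index 4
j=4: u_4=23/35 ∈ [9/19, 13/19) → index 4
j=5: u_5=4/5 ∈ [13/19, 18/19) → index 5
j=6: u_6=33/35 ∈ [13/19, 18/19) → index 5

3 3 3 4 4 5 5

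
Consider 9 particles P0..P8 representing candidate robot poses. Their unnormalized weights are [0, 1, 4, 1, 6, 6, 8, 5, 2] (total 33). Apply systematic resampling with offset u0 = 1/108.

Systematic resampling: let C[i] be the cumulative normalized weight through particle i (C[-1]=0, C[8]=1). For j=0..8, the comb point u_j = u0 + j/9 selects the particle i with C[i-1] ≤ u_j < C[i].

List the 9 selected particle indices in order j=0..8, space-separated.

1 2 4 4 5 6 6 6 7

C = [0, 1/33, 5/33, 2/11, 4/11, 6/11, 26/33, 31/33, 1]
j=0: u_0=1/108 ∈ [0, 1/33) → index 1
j=1: u_1=13/108 ∈ [1/33, 5/33) → index 2
j=2: u_2=25/108 ∈ [2/11, 4/11) → index 4
j=3: u_3=37/108 ∈ [2/11, 4/11) → index 4
j=4: u_4=49/108 ∈ [4/11, 6/11) → index 5
j=5: u_5=61/108 ∈ [6/11, 26/33) → index 6
j=6: u_6=73/108 ∈ [6/11, 26/33) → index 6
j=7: u_7=85/108 ∈ [6/11, 26/33) → index 6
j=8: u_8=97/108 ∈ [26/33, 31/33) → index 7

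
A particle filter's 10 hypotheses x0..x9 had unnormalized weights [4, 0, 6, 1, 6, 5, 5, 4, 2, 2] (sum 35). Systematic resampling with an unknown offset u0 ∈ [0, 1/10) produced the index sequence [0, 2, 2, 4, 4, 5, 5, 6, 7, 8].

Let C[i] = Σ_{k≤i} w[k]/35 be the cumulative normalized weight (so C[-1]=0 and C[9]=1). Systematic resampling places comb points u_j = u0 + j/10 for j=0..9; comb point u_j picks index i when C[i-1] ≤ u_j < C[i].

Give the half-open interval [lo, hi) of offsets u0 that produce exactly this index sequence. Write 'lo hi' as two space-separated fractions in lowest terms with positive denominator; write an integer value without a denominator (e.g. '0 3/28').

C = [4/35, 4/35, 2/7, 11/35, 17/35, 22/35, 27/35, 31/35, 33/35, 1]
j=0 picked index 0: u0 ∈ [0, 4/35)
j=1 picked index 2: u0 ∈ [1/70, 13/70)
j=2 picked index 2: u0 ∈ [-3/35, 3/35)
j=3 picked index 4: u0 ∈ [1/70, 13/70)
j=4 picked index 4: u0 ∈ [-3/35, 3/35)
j=5 picked index 5: u0 ∈ [-1/70, 9/70)
j=6 picked index 5: u0 ∈ [-4/35, 1/35)
j=7 picked index 6: u0 ∈ [-1/14, 1/14)
j=8 picked index 7: u0 ∈ [-1/35, 3/35)
j=9 picked index 8: u0 ∈ [-1/70, 3/70)
intersection: [1/70, 1/35)

1/70 1/35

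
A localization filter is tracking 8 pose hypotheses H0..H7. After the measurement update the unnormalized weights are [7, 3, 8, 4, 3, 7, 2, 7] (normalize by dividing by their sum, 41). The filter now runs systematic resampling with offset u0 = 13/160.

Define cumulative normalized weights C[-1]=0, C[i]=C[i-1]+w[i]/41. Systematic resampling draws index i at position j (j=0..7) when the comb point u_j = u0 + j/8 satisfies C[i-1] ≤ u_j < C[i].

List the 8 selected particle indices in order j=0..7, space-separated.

0 1 2 3 4 5 7 7

C = [7/41, 10/41, 18/41, 22/41, 25/41, 32/41, 34/41, 1]
j=0: u_0=13/160 ∈ [0, 7/41) → index 0
j=1: u_1=33/160 ∈ [7/41, 10/41) → index 1
j=2: u_2=53/160 ∈ [10/41, 18/41) → index 2
j=3: u_3=73/160 ∈ [18/41, 22/41) → index 3
j=4: u_4=93/160 ∈ [22/41, 25/41) → index 4
j=5: u_5=113/160 ∈ [25/41, 32/41) → index 5
j=6: u_6=133/160 ∈ [34/41, 1) → index 7
j=7: u_7=153/160 ∈ [34/41, 1) → index 7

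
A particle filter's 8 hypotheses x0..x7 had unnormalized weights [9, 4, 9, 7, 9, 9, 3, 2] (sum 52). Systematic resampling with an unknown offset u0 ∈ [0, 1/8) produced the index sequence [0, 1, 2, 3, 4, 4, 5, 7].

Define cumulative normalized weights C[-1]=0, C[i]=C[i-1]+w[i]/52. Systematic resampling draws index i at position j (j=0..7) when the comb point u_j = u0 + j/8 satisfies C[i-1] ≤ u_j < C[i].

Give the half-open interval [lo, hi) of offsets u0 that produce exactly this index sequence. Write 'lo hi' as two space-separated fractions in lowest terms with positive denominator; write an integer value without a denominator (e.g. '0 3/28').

9/104 11/104

C = [9/52, 1/4, 11/26, 29/52, 19/26, 47/52, 25/26, 1]
j=0 picked index 0: u0 ∈ [0, 9/52)
j=1 picked index 1: u0 ∈ [5/104, 1/8)
j=2 picked index 2: u0 ∈ [0, 9/52)
j=3 picked index 3: u0 ∈ [5/104, 19/104)
j=4 picked index 4: u0 ∈ [3/52, 3/13)
j=5 picked index 4: u0 ∈ [-7/104, 11/104)
j=6 picked index 5: u0 ∈ [-1/52, 2/13)
j=7 picked index 7: u0 ∈ [9/104, 1/8)
intersection: [9/104, 11/104)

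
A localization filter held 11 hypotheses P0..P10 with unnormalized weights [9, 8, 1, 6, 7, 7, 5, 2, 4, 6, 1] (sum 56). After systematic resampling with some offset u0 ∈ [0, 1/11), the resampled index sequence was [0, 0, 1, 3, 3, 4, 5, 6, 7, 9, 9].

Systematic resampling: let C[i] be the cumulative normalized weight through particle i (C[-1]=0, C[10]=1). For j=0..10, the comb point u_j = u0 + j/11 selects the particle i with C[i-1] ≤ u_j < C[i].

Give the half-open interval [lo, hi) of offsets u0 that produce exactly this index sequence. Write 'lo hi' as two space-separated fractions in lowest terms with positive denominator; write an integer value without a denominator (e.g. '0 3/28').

C = [9/56, 17/56, 9/28, 3/7, 31/56, 19/28, 43/56, 45/56, 7/8, 55/56, 1]
j=0 picked index 0: u0 ∈ [0, 9/56)
j=1 picked index 0: u0 ∈ [-1/11, 43/616)
j=2 picked index 1: u0 ∈ [-13/616, 75/616)
j=3 picked index 3: u0 ∈ [15/308, 12/77)
j=4 picked index 3: u0 ∈ [-13/308, 5/77)
j=5 picked index 4: u0 ∈ [-2/77, 61/616)
j=6 picked index 5: u0 ∈ [5/616, 41/308)
j=7 picked index 6: u0 ∈ [13/308, 81/616)
j=8 picked index 7: u0 ∈ [25/616, 47/616)
j=9 picked index 9: u0 ∈ [5/88, 101/616)
j=10 picked index 9: u0 ∈ [-3/88, 45/616)
intersection: [5/88, 5/77)

5/88 5/77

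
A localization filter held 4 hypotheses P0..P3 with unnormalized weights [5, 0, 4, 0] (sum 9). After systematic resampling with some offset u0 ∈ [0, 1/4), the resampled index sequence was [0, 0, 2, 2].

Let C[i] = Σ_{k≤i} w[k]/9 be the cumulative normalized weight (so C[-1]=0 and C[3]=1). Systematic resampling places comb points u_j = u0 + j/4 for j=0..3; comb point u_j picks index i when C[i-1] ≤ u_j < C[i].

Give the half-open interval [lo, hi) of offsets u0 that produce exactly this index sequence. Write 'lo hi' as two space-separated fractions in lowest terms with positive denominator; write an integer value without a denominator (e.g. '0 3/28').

1/18 1/4

C = [5/9, 5/9, 1, 1]
j=0 picked index 0: u0 ∈ [0, 5/9)
j=1 picked index 0: u0 ∈ [-1/4, 11/36)
j=2 picked index 2: u0 ∈ [1/18, 1/2)
j=3 picked index 2: u0 ∈ [-7/36, 1/4)
intersection: [1/18, 1/4)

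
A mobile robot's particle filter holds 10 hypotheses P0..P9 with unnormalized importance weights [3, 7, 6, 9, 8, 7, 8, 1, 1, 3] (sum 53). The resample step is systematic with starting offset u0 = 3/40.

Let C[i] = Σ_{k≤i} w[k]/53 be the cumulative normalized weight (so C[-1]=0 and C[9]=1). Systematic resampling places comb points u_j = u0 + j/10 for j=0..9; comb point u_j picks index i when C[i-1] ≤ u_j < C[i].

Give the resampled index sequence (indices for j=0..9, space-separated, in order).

C = [3/53, 10/53, 16/53, 25/53, 33/53, 40/53, 48/53, 49/53, 50/53, 1]
j=0: u_0=3/40 ∈ [3/53, 10/53) → index 1
j=1: u_1=7/40 ∈ [3/53, 10/53) → index 1
j=2: u_2=11/40 ∈ [10/53, 16/53) → index 2
j=3: u_3=3/8 ∈ [16/53, 25/53) → index 3
j=4: u_4=19/40 ∈ [25/53, 33/53) → index 4
j=5: u_5=23/40 ∈ [25/53, 33/53) → index 4
j=6: u_6=27/40 ∈ [33/53, 40/53) → index 5
j=7: u_7=31/40 ∈ [40/53, 48/53) → index 6
j=8: u_8=7/8 ∈ [40/53, 48/53) → index 6
j=9: u_9=39/40 ∈ [50/53, 1) → index 9

1 1 2 3 4 4 5 6 6 9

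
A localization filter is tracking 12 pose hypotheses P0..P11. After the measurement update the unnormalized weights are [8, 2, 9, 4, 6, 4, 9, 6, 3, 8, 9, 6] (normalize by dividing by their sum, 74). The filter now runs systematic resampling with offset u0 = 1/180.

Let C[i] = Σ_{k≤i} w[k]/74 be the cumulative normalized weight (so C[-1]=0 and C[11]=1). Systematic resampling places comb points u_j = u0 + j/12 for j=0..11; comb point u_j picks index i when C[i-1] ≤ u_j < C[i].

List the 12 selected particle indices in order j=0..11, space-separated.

C = [4/37, 5/37, 19/74, 23/74, 29/74, 33/74, 21/37, 24/37, 51/74, 59/74, 34/37, 1]
j=0: u_0=1/180 ∈ [0, 4/37) → index 0
j=1: u_1=4/45 ∈ [0, 4/37) → index 0
j=2: u_2=31/180 ∈ [5/37, 19/74) → index 2
j=3: u_3=23/90 ∈ [5/37, 19/74) → index 2
j=4: u_4=61/180 ∈ [23/74, 29/74) → index 4
j=5: u_5=19/45 ∈ [29/74, 33/74) → index 5
j=6: u_6=91/180 ∈ [33/74, 21/37) → index 6
j=7: u_7=53/90 ∈ [21/37, 24/37) → index 7
j=8: u_8=121/180 ∈ [24/37, 51/74) → index 8
j=9: u_9=34/45 ∈ [51/74, 59/74) → index 9
j=10: u_10=151/180 ∈ [59/74, 34/37) → index 10
j=11: u_11=83/90 ∈ [34/37, 1) → index 11

0 0 2 2 4 5 6 7 8 9 10 11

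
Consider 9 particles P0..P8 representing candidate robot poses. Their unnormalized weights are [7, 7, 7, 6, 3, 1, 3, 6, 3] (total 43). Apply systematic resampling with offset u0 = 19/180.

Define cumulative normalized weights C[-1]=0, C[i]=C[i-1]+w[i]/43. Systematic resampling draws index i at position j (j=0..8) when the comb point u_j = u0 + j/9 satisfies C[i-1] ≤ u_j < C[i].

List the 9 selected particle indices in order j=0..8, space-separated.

0 1 2 2 3 4 6 7 8

C = [7/43, 14/43, 21/43, 27/43, 30/43, 31/43, 34/43, 40/43, 1]
j=0: u_0=19/180 ∈ [0, 7/43) → index 0
j=1: u_1=13/60 ∈ [7/43, 14/43) → index 1
j=2: u_2=59/180 ∈ [14/43, 21/43) → index 2
j=3: u_3=79/180 ∈ [14/43, 21/43) → index 2
j=4: u_4=11/20 ∈ [21/43, 27/43) → index 3
j=5: u_5=119/180 ∈ [27/43, 30/43) → index 4
j=6: u_6=139/180 ∈ [31/43, 34/43) → index 6
j=7: u_7=53/60 ∈ [34/43, 40/43) → index 7
j=8: u_8=179/180 ∈ [40/43, 1) → index 8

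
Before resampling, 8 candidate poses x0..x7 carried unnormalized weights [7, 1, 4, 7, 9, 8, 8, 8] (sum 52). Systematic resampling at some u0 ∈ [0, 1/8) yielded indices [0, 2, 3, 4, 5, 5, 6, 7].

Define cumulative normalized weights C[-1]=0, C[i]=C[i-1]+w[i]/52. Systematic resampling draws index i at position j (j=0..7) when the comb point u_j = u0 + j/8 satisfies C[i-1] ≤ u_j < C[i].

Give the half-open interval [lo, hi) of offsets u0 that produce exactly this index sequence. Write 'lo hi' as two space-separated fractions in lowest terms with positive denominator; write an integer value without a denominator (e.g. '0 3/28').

C = [7/52, 2/13, 3/13, 19/52, 7/13, 9/13, 11/13, 1]
j=0 picked index 0: u0 ∈ [0, 7/52)
j=1 picked index 2: u0 ∈ [3/104, 11/104)
j=2 picked index 3: u0 ∈ [-1/52, 3/26)
j=3 picked index 4: u0 ∈ [-1/104, 17/104)
j=4 picked index 5: u0 ∈ [1/26, 5/26)
j=5 picked index 5: u0 ∈ [-9/104, 7/104)
j=6 picked index 6: u0 ∈ [-3/52, 5/52)
j=7 picked index 7: u0 ∈ [-3/104, 1/8)
intersection: [1/26, 7/104)

1/26 7/104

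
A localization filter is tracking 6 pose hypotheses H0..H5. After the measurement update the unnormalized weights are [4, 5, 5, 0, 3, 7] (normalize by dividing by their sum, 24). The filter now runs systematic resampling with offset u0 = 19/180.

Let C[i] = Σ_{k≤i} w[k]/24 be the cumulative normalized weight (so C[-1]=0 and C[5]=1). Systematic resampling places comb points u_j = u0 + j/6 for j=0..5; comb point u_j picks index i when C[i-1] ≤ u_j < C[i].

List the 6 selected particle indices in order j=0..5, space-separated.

0 1 2 4 5 5

C = [1/6, 3/8, 7/12, 7/12, 17/24, 1]
j=0: u_0=19/180 ∈ [0, 1/6) → index 0
j=1: u_1=49/180 ∈ [1/6, 3/8) → index 1
j=2: u_2=79/180 ∈ [3/8, 7/12) → index 2
j=3: u_3=109/180 ∈ [7/12, 17/24) → index 4
j=4: u_4=139/180 ∈ [17/24, 1) → index 5
j=5: u_5=169/180 ∈ [17/24, 1) → index 5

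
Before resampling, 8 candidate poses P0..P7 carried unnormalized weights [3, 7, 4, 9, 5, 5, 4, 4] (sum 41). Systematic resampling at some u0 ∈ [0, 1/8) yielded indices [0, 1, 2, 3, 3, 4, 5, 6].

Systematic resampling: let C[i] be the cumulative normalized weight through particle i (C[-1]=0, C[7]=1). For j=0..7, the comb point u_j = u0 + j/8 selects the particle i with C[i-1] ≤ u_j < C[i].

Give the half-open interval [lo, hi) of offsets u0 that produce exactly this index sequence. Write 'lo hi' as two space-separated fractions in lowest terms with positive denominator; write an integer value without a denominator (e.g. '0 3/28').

C = [3/41, 10/41, 14/41, 23/41, 28/41, 33/41, 37/41, 1]
j=0 picked index 0: u0 ∈ [0, 3/41)
j=1 picked index 1: u0 ∈ [-17/328, 39/328)
j=2 picked index 2: u0 ∈ [-1/164, 15/164)
j=3 picked index 3: u0 ∈ [-11/328, 61/328)
j=4 picked index 3: u0 ∈ [-13/82, 5/82)
j=5 picked index 4: u0 ∈ [-21/328, 19/328)
j=6 picked index 5: u0 ∈ [-11/164, 9/164)
j=7 picked index 6: u0 ∈ [-23/328, 9/328)
intersection: [0, 9/328)

0 9/328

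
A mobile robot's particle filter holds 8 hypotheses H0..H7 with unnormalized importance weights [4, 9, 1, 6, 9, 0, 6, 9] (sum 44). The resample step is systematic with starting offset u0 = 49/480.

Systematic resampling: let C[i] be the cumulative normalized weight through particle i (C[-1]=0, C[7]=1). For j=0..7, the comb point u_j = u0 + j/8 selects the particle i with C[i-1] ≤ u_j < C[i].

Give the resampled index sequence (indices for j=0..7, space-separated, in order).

1 1 3 4 4 6 7 7

C = [1/11, 13/44, 7/22, 5/11, 29/44, 29/44, 35/44, 1]
j=0: u_0=49/480 ∈ [1/11, 13/44) → index 1
j=1: u_1=109/480 ∈ [1/11, 13/44) → index 1
j=2: u_2=169/480 ∈ [7/22, 5/11) → index 3
j=3: u_3=229/480 ∈ [5/11, 29/44) → index 4
j=4: u_4=289/480 ∈ [5/11, 29/44) → index 4
j=5: u_5=349/480 ∈ [29/44, 35/44) → index 6
j=6: u_6=409/480 ∈ [35/44, 1) → index 7
j=7: u_7=469/480 ∈ [35/44, 1) → index 7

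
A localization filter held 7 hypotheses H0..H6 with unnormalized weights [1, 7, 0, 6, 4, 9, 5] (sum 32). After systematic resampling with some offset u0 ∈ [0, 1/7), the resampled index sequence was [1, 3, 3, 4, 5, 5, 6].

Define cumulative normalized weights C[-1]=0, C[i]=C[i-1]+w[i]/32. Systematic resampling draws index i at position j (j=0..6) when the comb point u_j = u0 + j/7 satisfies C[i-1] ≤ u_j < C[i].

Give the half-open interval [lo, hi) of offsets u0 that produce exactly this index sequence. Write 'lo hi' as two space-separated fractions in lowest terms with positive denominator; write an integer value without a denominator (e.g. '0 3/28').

C = [1/32, 1/4, 1/4, 7/16, 9/16, 27/32, 1]
j=0 picked index 1: u0 ∈ [1/32, 1/4)
j=1 picked index 3: u0 ∈ [3/28, 33/112)
j=2 picked index 3: u0 ∈ [-1/28, 17/112)
j=3 picked index 4: u0 ∈ [1/112, 15/112)
j=4 picked index 5: u0 ∈ [-1/112, 61/224)
j=5 picked index 5: u0 ∈ [-17/112, 29/224)
j=6 picked index 6: u0 ∈ [-3/224, 1/7)
intersection: [3/28, 29/224)

3/28 29/224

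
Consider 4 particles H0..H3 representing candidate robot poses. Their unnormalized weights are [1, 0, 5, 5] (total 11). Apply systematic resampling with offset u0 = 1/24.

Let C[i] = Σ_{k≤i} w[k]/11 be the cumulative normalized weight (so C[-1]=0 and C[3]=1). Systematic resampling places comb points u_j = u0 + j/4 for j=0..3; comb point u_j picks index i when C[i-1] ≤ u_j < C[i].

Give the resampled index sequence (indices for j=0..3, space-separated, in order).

C = [1/11, 1/11, 6/11, 1]
j=0: u_0=1/24 ∈ [0, 1/11) → index 0
j=1: u_1=7/24 ∈ [1/11, 6/11) → index 2
j=2: u_2=13/24 ∈ [1/11, 6/11) → index 2
j=3: u_3=19/24 ∈ [6/11, 1) → index 3

0 2 2 3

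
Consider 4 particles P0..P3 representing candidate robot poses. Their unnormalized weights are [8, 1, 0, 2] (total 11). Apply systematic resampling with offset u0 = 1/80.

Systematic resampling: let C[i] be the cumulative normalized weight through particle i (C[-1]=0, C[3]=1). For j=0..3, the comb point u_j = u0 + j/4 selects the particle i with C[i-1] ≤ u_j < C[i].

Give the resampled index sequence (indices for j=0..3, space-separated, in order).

C = [8/11, 9/11, 9/11, 1]
j=0: u_0=1/80 ∈ [0, 8/11) → index 0
j=1: u_1=21/80 ∈ [0, 8/11) → index 0
j=2: u_2=41/80 ∈ [0, 8/11) → index 0
j=3: u_3=61/80 ∈ [8/11, 9/11) → index 1

0 0 0 1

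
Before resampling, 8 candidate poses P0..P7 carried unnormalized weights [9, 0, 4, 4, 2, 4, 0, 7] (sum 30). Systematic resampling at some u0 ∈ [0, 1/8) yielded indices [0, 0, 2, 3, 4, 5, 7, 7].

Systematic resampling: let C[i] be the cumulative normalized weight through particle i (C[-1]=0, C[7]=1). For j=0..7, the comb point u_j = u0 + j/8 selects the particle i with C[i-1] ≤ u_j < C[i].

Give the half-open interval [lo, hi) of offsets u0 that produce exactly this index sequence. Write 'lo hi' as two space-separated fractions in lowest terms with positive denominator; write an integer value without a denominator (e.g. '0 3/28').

1/15 1/8

C = [3/10, 3/10, 13/30, 17/30, 19/30, 23/30, 23/30, 1]
j=0 picked index 0: u0 ∈ [0, 3/10)
j=1 picked index 0: u0 ∈ [-1/8, 7/40)
j=2 picked index 2: u0 ∈ [1/20, 11/60)
j=3 picked index 3: u0 ∈ [7/120, 23/120)
j=4 picked index 4: u0 ∈ [1/15, 2/15)
j=5 picked index 5: u0 ∈ [1/120, 17/120)
j=6 picked index 7: u0 ∈ [1/60, 1/4)
j=7 picked index 7: u0 ∈ [-13/120, 1/8)
intersection: [1/15, 1/8)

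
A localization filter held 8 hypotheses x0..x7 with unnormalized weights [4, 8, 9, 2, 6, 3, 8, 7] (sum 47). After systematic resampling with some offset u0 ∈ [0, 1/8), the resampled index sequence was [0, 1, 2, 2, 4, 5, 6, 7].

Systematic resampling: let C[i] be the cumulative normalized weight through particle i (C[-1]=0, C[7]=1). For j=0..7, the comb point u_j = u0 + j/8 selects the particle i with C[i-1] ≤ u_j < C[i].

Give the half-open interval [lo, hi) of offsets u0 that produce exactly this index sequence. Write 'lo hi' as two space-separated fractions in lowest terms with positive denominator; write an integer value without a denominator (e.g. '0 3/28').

1/188 21/376

C = [4/47, 12/47, 21/47, 23/47, 29/47, 32/47, 40/47, 1]
j=0 picked index 0: u0 ∈ [0, 4/47)
j=1 picked index 1: u0 ∈ [-15/376, 49/376)
j=2 picked index 2: u0 ∈ [1/188, 37/188)
j=3 picked index 2: u0 ∈ [-45/376, 27/376)
j=4 picked index 4: u0 ∈ [-1/94, 11/94)
j=5 picked index 5: u0 ∈ [-3/376, 21/376)
j=6 picked index 6: u0 ∈ [-13/188, 19/188)
j=7 picked index 7: u0 ∈ [-9/376, 1/8)
intersection: [1/188, 21/376)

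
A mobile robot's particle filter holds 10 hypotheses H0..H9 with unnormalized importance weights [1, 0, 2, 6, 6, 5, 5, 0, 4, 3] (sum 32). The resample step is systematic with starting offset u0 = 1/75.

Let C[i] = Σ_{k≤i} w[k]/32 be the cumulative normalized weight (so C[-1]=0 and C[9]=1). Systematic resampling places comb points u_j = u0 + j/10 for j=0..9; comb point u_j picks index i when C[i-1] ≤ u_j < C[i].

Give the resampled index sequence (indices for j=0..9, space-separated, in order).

C = [1/32, 1/32, 3/32, 9/32, 15/32, 5/8, 25/32, 25/32, 29/32, 1]
j=0: u_0=1/75 ∈ [0, 1/32) → index 0
j=1: u_1=17/150 ∈ [3/32, 9/32) → index 3
j=2: u_2=16/75 ∈ [3/32, 9/32) → index 3
j=3: u_3=47/150 ∈ [9/32, 15/32) → index 4
j=4: u_4=31/75 ∈ [9/32, 15/32) → index 4
j=5: u_5=77/150 ∈ [15/32, 5/8) → index 5
j=6: u_6=46/75 ∈ [15/32, 5/8) → index 5
j=7: u_7=107/150 ∈ [5/8, 25/32) → index 6
j=8: u_8=61/75 ∈ [25/32, 29/32) → index 8
j=9: u_9=137/150 ∈ [29/32, 1) → index 9

0 3 3 4 4 5 5 6 8 9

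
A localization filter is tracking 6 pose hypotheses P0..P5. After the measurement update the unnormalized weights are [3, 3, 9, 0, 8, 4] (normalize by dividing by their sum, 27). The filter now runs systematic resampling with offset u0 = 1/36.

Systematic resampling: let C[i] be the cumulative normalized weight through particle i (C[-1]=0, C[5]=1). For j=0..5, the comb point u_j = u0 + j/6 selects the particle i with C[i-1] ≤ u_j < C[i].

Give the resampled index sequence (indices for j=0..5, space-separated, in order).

0 1 2 2 4 5

C = [1/9, 2/9, 5/9, 5/9, 23/27, 1]
j=0: u_0=1/36 ∈ [0, 1/9) → index 0
j=1: u_1=7/36 ∈ [1/9, 2/9) → index 1
j=2: u_2=13/36 ∈ [2/9, 5/9) → index 2
j=3: u_3=19/36 ∈ [2/9, 5/9) → index 2
j=4: u_4=25/36 ∈ [5/9, 23/27) → index 4
j=5: u_5=31/36 ∈ [23/27, 1) → index 5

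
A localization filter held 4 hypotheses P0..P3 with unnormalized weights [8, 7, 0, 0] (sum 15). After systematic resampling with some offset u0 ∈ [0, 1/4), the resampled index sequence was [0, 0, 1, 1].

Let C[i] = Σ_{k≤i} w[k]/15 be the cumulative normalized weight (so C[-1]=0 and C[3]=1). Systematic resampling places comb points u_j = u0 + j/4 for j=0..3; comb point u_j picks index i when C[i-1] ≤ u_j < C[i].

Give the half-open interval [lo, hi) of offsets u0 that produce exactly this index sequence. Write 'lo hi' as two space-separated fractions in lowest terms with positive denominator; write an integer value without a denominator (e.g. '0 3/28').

1/30 1/4

C = [8/15, 1, 1, 1]
j=0 picked index 0: u0 ∈ [0, 8/15)
j=1 picked index 0: u0 ∈ [-1/4, 17/60)
j=2 picked index 1: u0 ∈ [1/30, 1/2)
j=3 picked index 1: u0 ∈ [-13/60, 1/4)
intersection: [1/30, 1/4)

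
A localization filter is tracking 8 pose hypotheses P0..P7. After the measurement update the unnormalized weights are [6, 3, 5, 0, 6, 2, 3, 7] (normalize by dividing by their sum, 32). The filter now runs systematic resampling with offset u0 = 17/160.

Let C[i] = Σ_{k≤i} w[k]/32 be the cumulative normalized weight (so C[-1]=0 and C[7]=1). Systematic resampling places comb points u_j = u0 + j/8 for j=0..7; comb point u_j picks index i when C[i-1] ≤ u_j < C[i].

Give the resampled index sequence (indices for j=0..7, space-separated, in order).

0 1 2 4 4 6 7 7

C = [3/16, 9/32, 7/16, 7/16, 5/8, 11/16, 25/32, 1]
j=0: u_0=17/160 ∈ [0, 3/16) → index 0
j=1: u_1=37/160 ∈ [3/16, 9/32) → index 1
j=2: u_2=57/160 ∈ [9/32, 7/16) → index 2
j=3: u_3=77/160 ∈ [7/16, 5/8) → index 4
j=4: u_4=97/160 ∈ [7/16, 5/8) → index 4
j=5: u_5=117/160 ∈ [11/16, 25/32) → index 6
j=6: u_6=137/160 ∈ [25/32, 1) → index 7
j=7: u_7=157/160 ∈ [25/32, 1) → index 7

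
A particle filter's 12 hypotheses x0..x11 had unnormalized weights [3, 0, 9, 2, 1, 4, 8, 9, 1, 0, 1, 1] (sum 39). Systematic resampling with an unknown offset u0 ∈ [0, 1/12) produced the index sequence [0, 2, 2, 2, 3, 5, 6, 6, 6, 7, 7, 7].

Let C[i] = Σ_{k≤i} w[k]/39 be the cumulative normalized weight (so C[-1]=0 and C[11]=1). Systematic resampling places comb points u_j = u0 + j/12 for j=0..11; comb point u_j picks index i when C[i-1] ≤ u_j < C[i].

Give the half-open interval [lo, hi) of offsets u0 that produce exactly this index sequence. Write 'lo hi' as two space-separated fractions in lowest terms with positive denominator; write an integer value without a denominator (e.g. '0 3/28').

C = [1/13, 1/13, 4/13, 14/39, 5/13, 19/39, 9/13, 12/13, 37/39, 37/39, 38/39, 1]
j=0 picked index 0: u0 ∈ [0, 1/13)
j=1 picked index 2: u0 ∈ [-1/156, 35/156)
j=2 picked index 2: u0 ∈ [-7/78, 11/78)
j=3 picked index 2: u0 ∈ [-9/52, 3/52)
j=4 picked index 3: u0 ∈ [-1/39, 1/39)
j=5 picked index 5: u0 ∈ [-5/156, 11/156)
j=6 picked index 6: u0 ∈ [-1/78, 5/26)
j=7 picked index 6: u0 ∈ [-5/52, 17/156)
j=8 picked index 6: u0 ∈ [-7/39, 1/39)
j=9 picked index 7: u0 ∈ [-3/52, 9/52)
j=10 picked index 7: u0 ∈ [-11/78, 7/78)
j=11 picked index 7: u0 ∈ [-35/156, 1/156)
intersection: [0, 1/156)

0 1/156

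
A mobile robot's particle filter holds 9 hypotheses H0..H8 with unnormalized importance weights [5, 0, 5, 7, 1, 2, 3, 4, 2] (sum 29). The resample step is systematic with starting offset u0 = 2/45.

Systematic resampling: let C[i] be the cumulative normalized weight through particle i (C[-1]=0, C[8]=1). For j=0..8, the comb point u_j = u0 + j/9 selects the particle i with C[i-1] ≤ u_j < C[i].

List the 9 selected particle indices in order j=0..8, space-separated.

0 0 2 3 3 4 6 7 8

C = [5/29, 5/29, 10/29, 17/29, 18/29, 20/29, 23/29, 27/29, 1]
j=0: u_0=2/45 ∈ [0, 5/29) → index 0
j=1: u_1=7/45 ∈ [0, 5/29) → index 0
j=2: u_2=4/15 ∈ [5/29, 10/29) → index 2
j=3: u_3=17/45 ∈ [10/29, 17/29) → index 3
j=4: u_4=22/45 ∈ [10/29, 17/29) → index 3
j=5: u_5=3/5 ∈ [17/29, 18/29) → index 4
j=6: u_6=32/45 ∈ [20/29, 23/29) → index 6
j=7: u_7=37/45 ∈ [23/29, 27/29) → index 7
j=8: u_8=14/15 ∈ [27/29, 1) → index 8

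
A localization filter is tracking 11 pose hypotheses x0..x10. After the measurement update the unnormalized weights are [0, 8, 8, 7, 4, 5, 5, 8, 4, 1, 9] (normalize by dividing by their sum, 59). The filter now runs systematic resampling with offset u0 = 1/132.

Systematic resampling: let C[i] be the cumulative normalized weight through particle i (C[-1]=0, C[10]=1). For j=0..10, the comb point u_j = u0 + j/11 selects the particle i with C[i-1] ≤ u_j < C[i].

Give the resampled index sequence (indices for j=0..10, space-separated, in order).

1 1 2 3 3 5 6 7 7 8 10

C = [0, 8/59, 16/59, 23/59, 27/59, 32/59, 37/59, 45/59, 49/59, 50/59, 1]
j=0: u_0=1/132 ∈ [0, 8/59) → index 1
j=1: u_1=13/132 ∈ [0, 8/59) → index 1
j=2: u_2=25/132 ∈ [8/59, 16/59) → index 2
j=3: u_3=37/132 ∈ [16/59, 23/59) → index 3
j=4: u_4=49/132 ∈ [16/59, 23/59) → index 3
j=5: u_5=61/132 ∈ [27/59, 32/59) → index 5
j=6: u_6=73/132 ∈ [32/59, 37/59) → index 6
j=7: u_7=85/132 ∈ [37/59, 45/59) → index 7
j=8: u_8=97/132 ∈ [37/59, 45/59) → index 7
j=9: u_9=109/132 ∈ [45/59, 49/59) → index 8
j=10: u_10=11/12 ∈ [50/59, 1) → index 10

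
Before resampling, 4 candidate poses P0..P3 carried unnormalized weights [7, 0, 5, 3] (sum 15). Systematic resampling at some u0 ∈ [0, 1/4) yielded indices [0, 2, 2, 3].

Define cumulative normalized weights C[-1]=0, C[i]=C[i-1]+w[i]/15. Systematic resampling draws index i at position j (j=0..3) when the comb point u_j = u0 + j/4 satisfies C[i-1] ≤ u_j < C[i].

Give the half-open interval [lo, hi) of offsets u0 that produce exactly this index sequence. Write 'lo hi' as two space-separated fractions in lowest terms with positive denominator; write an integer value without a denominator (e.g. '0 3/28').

C = [7/15, 7/15, 4/5, 1]
j=0 picked index 0: u0 ∈ [0, 7/15)
j=1 picked index 2: u0 ∈ [13/60, 11/20)
j=2 picked index 2: u0 ∈ [-1/30, 3/10)
j=3 picked index 3: u0 ∈ [1/20, 1/4)
intersection: [13/60, 1/4)

13/60 1/4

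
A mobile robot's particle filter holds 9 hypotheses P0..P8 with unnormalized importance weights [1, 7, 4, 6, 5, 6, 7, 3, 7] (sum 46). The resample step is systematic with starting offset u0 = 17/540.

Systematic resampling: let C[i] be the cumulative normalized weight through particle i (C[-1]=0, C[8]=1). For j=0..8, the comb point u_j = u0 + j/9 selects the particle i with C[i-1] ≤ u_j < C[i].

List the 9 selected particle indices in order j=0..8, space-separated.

C = [1/46, 4/23, 6/23, 9/23, 1/2, 29/46, 18/23, 39/46, 1]
j=0: u_0=17/540 ∈ [1/46, 4/23) → index 1
j=1: u_1=77/540 ∈ [1/46, 4/23) → index 1
j=2: u_2=137/540 ∈ [4/23, 6/23) → index 2
j=3: u_3=197/540 ∈ [6/23, 9/23) → index 3
j=4: u_4=257/540 ∈ [9/23, 1/2) → index 4
j=5: u_5=317/540 ∈ [1/2, 29/46) → index 5
j=6: u_6=377/540 ∈ [29/46, 18/23) → index 6
j=7: u_7=437/540 ∈ [18/23, 39/46) → index 7
j=8: u_8=497/540 ∈ [39/46, 1) → index 8

1 1 2 3 4 5 6 7 8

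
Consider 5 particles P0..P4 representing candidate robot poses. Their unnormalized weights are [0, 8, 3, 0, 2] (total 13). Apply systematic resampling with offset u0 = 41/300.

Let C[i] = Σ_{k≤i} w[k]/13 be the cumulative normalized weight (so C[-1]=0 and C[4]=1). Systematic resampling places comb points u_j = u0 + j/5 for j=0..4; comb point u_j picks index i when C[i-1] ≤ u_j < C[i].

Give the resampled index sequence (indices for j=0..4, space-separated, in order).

C = [0, 8/13, 11/13, 11/13, 1]
j=0: u_0=41/300 ∈ [0, 8/13) → index 1
j=1: u_1=101/300 ∈ [0, 8/13) → index 1
j=2: u_2=161/300 ∈ [0, 8/13) → index 1
j=3: u_3=221/300 ∈ [8/13, 11/13) → index 2
j=4: u_4=281/300 ∈ [11/13, 1) → index 4

1 1 1 2 4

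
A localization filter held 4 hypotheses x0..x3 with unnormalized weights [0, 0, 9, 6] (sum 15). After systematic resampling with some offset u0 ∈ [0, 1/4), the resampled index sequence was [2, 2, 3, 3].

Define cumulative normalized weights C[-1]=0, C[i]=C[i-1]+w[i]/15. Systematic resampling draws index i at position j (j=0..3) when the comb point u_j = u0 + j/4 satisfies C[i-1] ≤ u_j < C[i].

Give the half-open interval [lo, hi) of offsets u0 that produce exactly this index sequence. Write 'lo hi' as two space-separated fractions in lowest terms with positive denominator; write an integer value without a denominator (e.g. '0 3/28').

C = [0, 0, 3/5, 1]
j=0 picked index 2: u0 ∈ [0, 3/5)
j=1 picked index 2: u0 ∈ [-1/4, 7/20)
j=2 picked index 3: u0 ∈ [1/10, 1/2)
j=3 picked index 3: u0 ∈ [-3/20, 1/4)
intersection: [1/10, 1/4)

1/10 1/4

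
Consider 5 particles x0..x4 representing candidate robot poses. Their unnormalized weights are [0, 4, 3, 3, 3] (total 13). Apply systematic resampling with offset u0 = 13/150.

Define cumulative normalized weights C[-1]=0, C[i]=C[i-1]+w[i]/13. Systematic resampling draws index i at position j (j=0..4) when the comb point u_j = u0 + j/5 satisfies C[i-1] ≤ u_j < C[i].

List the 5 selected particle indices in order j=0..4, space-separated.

1 1 2 3 4

C = [0, 4/13, 7/13, 10/13, 1]
j=0: u_0=13/150 ∈ [0, 4/13) → index 1
j=1: u_1=43/150 ∈ [0, 4/13) → index 1
j=2: u_2=73/150 ∈ [4/13, 7/13) → index 2
j=3: u_3=103/150 ∈ [7/13, 10/13) → index 3
j=4: u_4=133/150 ∈ [10/13, 1) → index 4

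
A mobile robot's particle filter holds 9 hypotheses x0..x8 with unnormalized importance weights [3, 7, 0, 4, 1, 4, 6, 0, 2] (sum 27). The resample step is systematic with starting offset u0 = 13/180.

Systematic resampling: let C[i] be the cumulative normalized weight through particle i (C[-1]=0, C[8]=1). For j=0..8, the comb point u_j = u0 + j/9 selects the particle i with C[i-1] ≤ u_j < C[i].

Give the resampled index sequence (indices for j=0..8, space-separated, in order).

0 1 1 3 3 5 6 6 8

C = [1/9, 10/27, 10/27, 14/27, 5/9, 19/27, 25/27, 25/27, 1]
j=0: u_0=13/180 ∈ [0, 1/9) → index 0
j=1: u_1=11/60 ∈ [1/9, 10/27) → index 1
j=2: u_2=53/180 ∈ [1/9, 10/27) → index 1
j=3: u_3=73/180 ∈ [10/27, 14/27) → index 3
j=4: u_4=31/60 ∈ [10/27, 14/27) → index 3
j=5: u_5=113/180 ∈ [5/9, 19/27) → index 5
j=6: u_6=133/180 ∈ [19/27, 25/27) → index 6
j=7: u_7=17/20 ∈ [19/27, 25/27) → index 6
j=8: u_8=173/180 ∈ [25/27, 1) → index 8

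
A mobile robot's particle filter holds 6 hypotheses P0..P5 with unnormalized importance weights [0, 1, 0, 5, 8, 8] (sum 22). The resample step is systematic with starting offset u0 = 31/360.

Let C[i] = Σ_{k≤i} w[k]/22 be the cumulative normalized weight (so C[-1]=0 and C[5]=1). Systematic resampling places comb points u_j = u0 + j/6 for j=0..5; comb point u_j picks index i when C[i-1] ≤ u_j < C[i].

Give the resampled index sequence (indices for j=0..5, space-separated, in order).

3 3 4 4 5 5

C = [0, 1/22, 1/22, 3/11, 7/11, 1]
j=0: u_0=31/360 ∈ [1/22, 3/11) → index 3
j=1: u_1=91/360 ∈ [1/22, 3/11) → index 3
j=2: u_2=151/360 ∈ [3/11, 7/11) → index 4
j=3: u_3=211/360 ∈ [3/11, 7/11) → index 4
j=4: u_4=271/360 ∈ [7/11, 1) → index 5
j=5: u_5=331/360 ∈ [7/11, 1) → index 5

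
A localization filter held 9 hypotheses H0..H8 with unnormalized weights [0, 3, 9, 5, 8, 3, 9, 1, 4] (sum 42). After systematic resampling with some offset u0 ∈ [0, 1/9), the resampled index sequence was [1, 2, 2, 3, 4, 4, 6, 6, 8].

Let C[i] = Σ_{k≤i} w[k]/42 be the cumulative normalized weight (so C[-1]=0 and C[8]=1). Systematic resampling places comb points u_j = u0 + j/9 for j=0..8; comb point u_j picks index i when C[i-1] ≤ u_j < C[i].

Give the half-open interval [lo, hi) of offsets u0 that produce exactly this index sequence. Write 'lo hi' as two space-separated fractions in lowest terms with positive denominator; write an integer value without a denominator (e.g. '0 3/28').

1/63 5/126

C = [0, 1/14, 2/7, 17/42, 25/42, 2/3, 37/42, 19/21, 1]
j=0 picked index 1: u0 ∈ [0, 1/14)
j=1 picked index 2: u0 ∈ [-5/126, 11/63)
j=2 picked index 2: u0 ∈ [-19/126, 4/63)
j=3 picked index 3: u0 ∈ [-1/21, 1/14)
j=4 picked index 4: u0 ∈ [-5/126, 19/126)
j=5 picked index 4: u0 ∈ [-19/126, 5/126)
j=6 picked index 6: u0 ∈ [0, 3/14)
j=7 picked index 6: u0 ∈ [-1/9, 13/126)
j=8 picked index 8: u0 ∈ [1/63, 1/9)
intersection: [1/63, 5/126)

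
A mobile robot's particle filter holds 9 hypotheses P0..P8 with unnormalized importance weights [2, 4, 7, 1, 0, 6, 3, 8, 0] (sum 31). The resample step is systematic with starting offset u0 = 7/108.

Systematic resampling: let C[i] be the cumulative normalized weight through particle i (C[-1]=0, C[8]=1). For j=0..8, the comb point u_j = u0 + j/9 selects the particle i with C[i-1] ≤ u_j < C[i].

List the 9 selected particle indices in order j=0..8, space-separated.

1 1 2 2 5 5 6 7 7

C = [2/31, 6/31, 13/31, 14/31, 14/31, 20/31, 23/31, 1, 1]
j=0: u_0=7/108 ∈ [2/31, 6/31) → index 1
j=1: u_1=19/108 ∈ [2/31, 6/31) → index 1
j=2: u_2=31/108 ∈ [6/31, 13/31) → index 2
j=3: u_3=43/108 ∈ [6/31, 13/31) → index 2
j=4: u_4=55/108 ∈ [14/31, 20/31) → index 5
j=5: u_5=67/108 ∈ [14/31, 20/31) → index 5
j=6: u_6=79/108 ∈ [20/31, 23/31) → index 6
j=7: u_7=91/108 ∈ [23/31, 1) → index 7
j=8: u_8=103/108 ∈ [23/31, 1) → index 7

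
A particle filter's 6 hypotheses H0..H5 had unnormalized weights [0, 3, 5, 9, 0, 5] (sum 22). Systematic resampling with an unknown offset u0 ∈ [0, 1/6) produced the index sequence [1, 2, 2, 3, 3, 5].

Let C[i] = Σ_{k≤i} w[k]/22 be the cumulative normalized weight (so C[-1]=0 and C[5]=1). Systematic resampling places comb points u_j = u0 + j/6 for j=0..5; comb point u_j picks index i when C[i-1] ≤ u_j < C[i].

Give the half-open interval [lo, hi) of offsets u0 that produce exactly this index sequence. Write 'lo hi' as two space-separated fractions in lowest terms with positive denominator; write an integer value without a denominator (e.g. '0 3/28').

C = [0, 3/22, 4/11, 17/22, 17/22, 1]
j=0 picked index 1: u0 ∈ [0, 3/22)
j=1 picked index 2: u0 ∈ [-1/33, 13/66)
j=2 picked index 2: u0 ∈ [-13/66, 1/33)
j=3 picked index 3: u0 ∈ [-3/22, 3/11)
j=4 picked index 3: u0 ∈ [-10/33, 7/66)
j=5 picked index 5: u0 ∈ [-2/33, 1/6)
intersection: [0, 1/33)

0 1/33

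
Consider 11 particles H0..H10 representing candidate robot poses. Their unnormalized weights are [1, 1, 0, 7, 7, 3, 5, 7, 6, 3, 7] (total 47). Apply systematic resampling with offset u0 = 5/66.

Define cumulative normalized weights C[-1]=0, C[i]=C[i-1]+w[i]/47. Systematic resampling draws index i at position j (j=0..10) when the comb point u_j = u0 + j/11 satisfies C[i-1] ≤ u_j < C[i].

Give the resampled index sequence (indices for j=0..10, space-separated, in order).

3 3 4 5 6 7 7 8 9 10 10

C = [1/47, 2/47, 2/47, 9/47, 16/47, 19/47, 24/47, 31/47, 37/47, 40/47, 1]
j=0: u_0=5/66 ∈ [2/47, 9/47) → index 3
j=1: u_1=1/6 ∈ [2/47, 9/47) → index 3
j=2: u_2=17/66 ∈ [9/47, 16/47) → index 4
j=3: u_3=23/66 ∈ [16/47, 19/47) → index 5
j=4: u_4=29/66 ∈ [19/47, 24/47) → index 6
j=5: u_5=35/66 ∈ [24/47, 31/47) → index 7
j=6: u_6=41/66 ∈ [24/47, 31/47) → index 7
j=7: u_7=47/66 ∈ [31/47, 37/47) → index 8
j=8: u_8=53/66 ∈ [37/47, 40/47) → index 9
j=9: u_9=59/66 ∈ [40/47, 1) → index 10
j=10: u_10=65/66 ∈ [40/47, 1) → index 10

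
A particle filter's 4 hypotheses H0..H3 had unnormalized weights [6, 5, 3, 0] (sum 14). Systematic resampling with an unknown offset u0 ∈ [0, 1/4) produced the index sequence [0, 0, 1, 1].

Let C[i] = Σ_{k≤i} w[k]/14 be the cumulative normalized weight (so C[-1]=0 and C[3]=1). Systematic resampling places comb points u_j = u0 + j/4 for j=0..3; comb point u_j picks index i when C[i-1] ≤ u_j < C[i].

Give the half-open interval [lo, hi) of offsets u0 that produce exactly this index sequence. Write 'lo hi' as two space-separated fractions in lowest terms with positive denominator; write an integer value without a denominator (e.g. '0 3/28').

0 1/28

C = [3/7, 11/14, 1, 1]
j=0 picked index 0: u0 ∈ [0, 3/7)
j=1 picked index 0: u0 ∈ [-1/4, 5/28)
j=2 picked index 1: u0 ∈ [-1/14, 2/7)
j=3 picked index 1: u0 ∈ [-9/28, 1/28)
intersection: [0, 1/28)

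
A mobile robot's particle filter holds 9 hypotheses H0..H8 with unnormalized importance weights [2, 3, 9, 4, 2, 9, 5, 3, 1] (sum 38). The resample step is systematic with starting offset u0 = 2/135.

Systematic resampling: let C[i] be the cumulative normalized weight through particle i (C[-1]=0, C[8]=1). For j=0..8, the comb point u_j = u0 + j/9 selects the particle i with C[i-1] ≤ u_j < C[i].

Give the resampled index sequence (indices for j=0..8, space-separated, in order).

0 1 2 2 3 5 5 6 7

C = [1/19, 5/38, 7/19, 9/19, 10/19, 29/38, 17/19, 37/38, 1]
j=0: u_0=2/135 ∈ [0, 1/19) → index 0
j=1: u_1=17/135 ∈ [1/19, 5/38) → index 1
j=2: u_2=32/135 ∈ [5/38, 7/19) → index 2
j=3: u_3=47/135 ∈ [5/38, 7/19) → index 2
j=4: u_4=62/135 ∈ [7/19, 9/19) → index 3
j=5: u_5=77/135 ∈ [10/19, 29/38) → index 5
j=6: u_6=92/135 ∈ [10/19, 29/38) → index 5
j=7: u_7=107/135 ∈ [29/38, 17/19) → index 6
j=8: u_8=122/135 ∈ [17/19, 37/38) → index 7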